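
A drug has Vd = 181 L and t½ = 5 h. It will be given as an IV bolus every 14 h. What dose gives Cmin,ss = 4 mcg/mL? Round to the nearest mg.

τ/t½ = 14/5 ≈ 2.8, so f = (1/2)^(14/5) ≈ 0.143587.
Cmin,ss = (D/Vd)·f/(1−f), so D = Cmin,ss·Vd·(1−f)/f.
D = 4 × 181 × (1−f)/f ≈ 4 × 181 × 5.96442 ≈ 4318.24 mg.

4318 mg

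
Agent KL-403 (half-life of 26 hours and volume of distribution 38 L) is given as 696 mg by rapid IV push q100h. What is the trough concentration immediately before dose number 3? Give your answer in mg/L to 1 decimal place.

1.4 mg/L

f = (1/2)^(τ/t½) = (1/2)^(100/26) ≈ 0.0695.
C₀ = D/Vd = 696/38 ≈ 18.316 mg/L.
Before the 3rd dose, 2 doses have been given. Superposition: Cmin = C₀·(f + f²).
≈ 18.316 × (0.0695 + 0.0048) ≈ 18.316 × 0.0743 ≈ 1.361 mg/L.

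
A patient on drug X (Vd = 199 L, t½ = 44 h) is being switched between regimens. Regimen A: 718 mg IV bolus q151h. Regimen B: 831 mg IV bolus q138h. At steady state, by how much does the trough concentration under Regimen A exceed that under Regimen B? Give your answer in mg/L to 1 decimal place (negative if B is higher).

Regimen A: f = (1/2)^(151/44) ≈ 0.0927; Cmin,ss = (718/199)·f/(1−f) ≈ 0.369 mg/L.
Regimen B: f = (1/2)^(138/44) ≈ 0.1137; Cmin,ss = (831/199)·f/(1−f) ≈ 0.536 mg/L.
Difference ≈ 0.369 − 0.536 ≈ -0.167 mg/L.

-0.2 mg/L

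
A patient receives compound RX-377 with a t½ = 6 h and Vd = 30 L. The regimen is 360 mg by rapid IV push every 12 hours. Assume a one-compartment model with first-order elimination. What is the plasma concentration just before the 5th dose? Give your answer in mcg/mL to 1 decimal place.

f = (1/2)^(τ/t½) = (1/2)^(12/6) ≈ 0.2500.
C₀ = D/Vd = 360/30 ≈ 12.000 mcg/mL.
Before the 5th dose, 4 doses have been given. Superposition: Cmin = C₀·(f + f² + … + f^4).
≈ 12.000 × (0.2500 + 0.0625 + 0.0156 + 0.0039) ≈ 12.000 × 0.3320 ≈ 3.984 mcg/mL.

4.0 mcg/mL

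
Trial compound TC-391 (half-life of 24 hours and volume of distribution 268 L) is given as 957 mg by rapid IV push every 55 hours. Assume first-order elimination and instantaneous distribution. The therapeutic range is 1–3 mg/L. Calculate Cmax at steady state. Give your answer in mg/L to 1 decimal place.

4.5 mg/L

Over one 55-h interval, 55/24 ≈ 2.2917 half-lives elapse, leaving f ≈ 0.2042 of each dose.
Accumulation ratio R = 1/(1 − f) ≈ 1/0.7958 ≈ 1.2566.
Single-dose peak C₀ = D/Vd = 957/268 ≈ 3.571 mg/L.
Cmax,ss = C₀/(1 − f) ≈ 3.571/0.7958 ≈ 4.487 mg/L.
Peak 4.5 mg/L vs MTC 3 mg/L: exceeds toxic threshold.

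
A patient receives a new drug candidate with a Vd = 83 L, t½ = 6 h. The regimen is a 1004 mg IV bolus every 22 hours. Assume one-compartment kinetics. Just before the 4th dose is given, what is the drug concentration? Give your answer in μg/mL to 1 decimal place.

1.0 μg/mL

f = (1/2)^(τ/t½) = (1/2)^(22/6) ≈ 0.0787.
C₀ = D/Vd = 1004/83 ≈ 12.096 μg/mL.
Before the 4th dose, 3 doses have been given. Superposition: Cmin = C₀·(f + f² + … + f^3).
≈ 12.096 × (0.0787 + 0.0062 + 0.0005) ≈ 12.096 × 0.0854 ≈ 1.033 μg/mL.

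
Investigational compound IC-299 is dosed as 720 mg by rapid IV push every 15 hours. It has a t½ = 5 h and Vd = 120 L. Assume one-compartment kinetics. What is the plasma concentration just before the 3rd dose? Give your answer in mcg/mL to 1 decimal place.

0.8 mcg/mL

f = (1/2)^(τ/t½) = (1/2)^(15/5) ≈ 0.1250.
C₀ = D/Vd = 720/120 ≈ 6.000 mcg/mL.
Before the 3rd dose, 2 doses have been given. Superposition: Cmin = C₀·(f + f²).
≈ 6.000 × (0.1250 + 0.0156) ≈ 6.000 × 0.1406 ≈ 0.844 mcg/mL.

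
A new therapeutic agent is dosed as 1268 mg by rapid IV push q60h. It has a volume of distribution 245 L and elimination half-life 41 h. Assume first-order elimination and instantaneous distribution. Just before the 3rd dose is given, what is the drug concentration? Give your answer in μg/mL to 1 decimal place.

2.6 μg/mL

f = (1/2)^(τ/t½) = (1/2)^(60/41) ≈ 0.3626.
C₀ = D/Vd = 1268/245 ≈ 5.176 μg/mL.
Before the 3rd dose, 2 doses have been given. Superposition: Cmin = C₀·(f + f²).
≈ 5.176 × (0.3626 + 0.1315) ≈ 5.176 × 0.4941 ≈ 2.557 μg/mL.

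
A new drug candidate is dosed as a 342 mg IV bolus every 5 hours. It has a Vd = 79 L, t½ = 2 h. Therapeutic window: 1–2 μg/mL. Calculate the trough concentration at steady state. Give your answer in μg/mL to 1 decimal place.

0.9 μg/mL

Over one 5-h interval, 5/2 ≈ 2.5 half-lives elapse, leaving f ≈ 0.1768 of each dose.
Accumulation ratio R = 1/(1 − f) ≈ 1/0.8232 ≈ 1.2148.
Each bolus raises the concentration by D/Vd = 342/79 ≈ 4.329 μg/mL.
Cmax,ss = C₀/(1 − f) ≈ 4.329/0.8232 ≈ 5.259 μg/mL.
One interval later, Cmin,ss = Cmax,ss·e^(−kτ) ≈ 5.259 × 0.1768 ≈ 0.930 μg/mL.
Trough 0.9 μg/mL vs MEC 1 μg/mL: subtherapeutic.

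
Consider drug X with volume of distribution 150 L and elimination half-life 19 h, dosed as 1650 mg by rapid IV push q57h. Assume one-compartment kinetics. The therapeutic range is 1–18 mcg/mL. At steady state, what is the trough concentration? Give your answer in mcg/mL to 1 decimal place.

1.6 mcg/mL

τ = 57 h = 3 half-lives, so f = (1/2)^3 = 0.125.
At steady state, R = 1/(1 − 0.125) = 8/7.
Single-dose peak C₀ = D/Vd = 1650/150 = 11 mcg/mL.
Steady-state peak Cmax,ss = C₀·R = 11 × 8/7 ≈ 12.571 mcg/mL.
Steady-state trough Cmin,ss = Cmax,ss·f ≈ 12.571 × 0.125 ≈ 1.571 mcg/mL.
Trough 1.6 mcg/mL vs MEC 1 mcg/mL: adequate.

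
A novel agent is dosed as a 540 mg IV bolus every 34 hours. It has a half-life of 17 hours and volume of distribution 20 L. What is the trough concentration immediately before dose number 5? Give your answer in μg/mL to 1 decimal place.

f = (1/2)^(τ/t½) = (1/2)^(34/17) ≈ 0.2500.
C₀ = D/Vd = 540/20 ≈ 27.000 μg/mL.
Before the 5th dose, 4 doses have been given. Superposition: Cmin = C₀·(f + f² + … + f^4).
≈ 27.000 × (0.2500 + 0.0625 + 0.0156 + 0.0039) ≈ 27.000 × 0.3320 ≈ 8.964 μg/mL.

9.0 μg/mL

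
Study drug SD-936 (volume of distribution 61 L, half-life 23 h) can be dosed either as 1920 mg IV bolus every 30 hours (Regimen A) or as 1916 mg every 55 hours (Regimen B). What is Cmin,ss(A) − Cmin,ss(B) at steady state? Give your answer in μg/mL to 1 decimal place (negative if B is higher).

Regimen A: f = (1/2)^(30/23) ≈ 0.4049; Cmin,ss = (1920/61)·f/(1−f) ≈ 21.416 μg/mL.
Regimen B: f = (1/2)^(55/23) ≈ 0.1906; Cmin,ss = (1916/61)·f/(1−f) ≈ 7.396 μg/mL.
Difference ≈ 21.416 − 7.396 ≈ 14.020 μg/mL.

14.0 μg/mL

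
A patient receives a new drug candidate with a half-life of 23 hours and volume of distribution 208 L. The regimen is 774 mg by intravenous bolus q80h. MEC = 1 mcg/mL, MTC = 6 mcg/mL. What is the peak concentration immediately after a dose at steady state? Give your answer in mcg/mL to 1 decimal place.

τ/t½ = 80/23 ≈ 3.4783, so fraction remaining f = (1/2)^(80/23) ≈ 0.0897.
Accumulation ratio R = 1/(1 − f) ≈ 1/0.9103 ≈ 1.0985.
Single-dose peak C₀ = D/Vd = 774/208 ≈ 3.721 mcg/mL.
Steady-state peak Cmax,ss = C₀·R ≈ 3.721 × 1.0985 ≈ 4.088 mcg/mL.
Peak 4.1 mcg/mL vs MTC 6 mcg/mL: below toxic threshold.

4.1 mcg/mL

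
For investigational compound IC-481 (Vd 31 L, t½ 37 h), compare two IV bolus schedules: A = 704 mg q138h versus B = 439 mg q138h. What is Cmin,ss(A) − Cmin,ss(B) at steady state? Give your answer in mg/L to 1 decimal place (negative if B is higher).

Regimen A: f = (1/2)^(138/37) ≈ 0.0754; Cmin,ss = (704/31)·f/(1−f) ≈ 1.852 mg/L.
Regimen B: f = (1/2)^(138/37) ≈ 0.0754; Cmin,ss = (439/31)·f/(1−f) ≈ 1.155 mg/L.
Difference ≈ 1.852 − 1.155 ≈ 0.697 mg/L.

0.7 mg/L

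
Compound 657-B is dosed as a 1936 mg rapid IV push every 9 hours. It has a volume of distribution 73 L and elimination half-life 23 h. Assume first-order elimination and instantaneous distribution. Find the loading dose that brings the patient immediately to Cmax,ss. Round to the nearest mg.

f = (1/2)^(9/23) ≈ 0.762440; accumulation ratio R = 1/(1−f) ≈ 4.20946.
Loading dose to hit Cmax,ss on first dose: D_load = D_maint·R ≈ 1936 × 4.20946 ≈ 8149.51 mg.

8150 mg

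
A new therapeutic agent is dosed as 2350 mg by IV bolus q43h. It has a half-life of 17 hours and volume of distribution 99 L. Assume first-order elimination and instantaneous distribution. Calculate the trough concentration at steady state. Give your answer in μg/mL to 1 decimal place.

5.0 μg/mL

k = ln2/t½ = ln2/17 ≈ 0.040773 h⁻¹; fraction remaining f = e^(−kτ) = e^(−0.040773×43) ≈ 0.1732.
Accumulation ratio R = 1/(1 − f) ≈ 1/0.8268 ≈ 1.2095.
Single-dose peak C₀ = D/Vd = 2350/99 ≈ 23.737 μg/mL.
Steady-state peak Cmax,ss = C₀·R ≈ 23.737 × 1.2095 ≈ 28.710 μg/mL.
One interval later, Cmin,ss = Cmax,ss·e^(−kτ) ≈ 28.710 × 0.1732 ≈ 4.973 μg/mL.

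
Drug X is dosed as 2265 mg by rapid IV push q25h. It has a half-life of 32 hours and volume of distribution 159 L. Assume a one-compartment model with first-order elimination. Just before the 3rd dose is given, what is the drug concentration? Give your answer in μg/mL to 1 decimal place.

f = (1/2)^(τ/t½) = (1/2)^(25/32) ≈ 0.5819.
C₀ = D/Vd = 2265/159 ≈ 14.245 μg/mL.
Before the 3rd dose, 2 doses have been given. Superposition: Cmin = C₀·(f + f²).
≈ 14.245 × (0.5819 + 0.3386) ≈ 14.245 × 0.9205 ≈ 13.113 μg/mL.

13.1 μg/mL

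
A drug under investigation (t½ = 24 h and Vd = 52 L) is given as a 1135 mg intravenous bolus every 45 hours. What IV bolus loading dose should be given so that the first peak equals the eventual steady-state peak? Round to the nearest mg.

f = (1/2)^(45/24) ≈ 0.272627; accumulation ratio R = 1/(1−f) ≈ 1.37481.
Loading dose to hit Cmax,ss on first dose: D_load = D_maint·R ≈ 1135 × 1.37481 ≈ 1560.41 mg.

1560 mg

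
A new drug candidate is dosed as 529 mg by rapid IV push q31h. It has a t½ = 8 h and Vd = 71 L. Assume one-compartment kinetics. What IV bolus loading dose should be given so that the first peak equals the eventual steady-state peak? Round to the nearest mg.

f = (1/2)^(31/8) ≈ 0.068157; accumulation ratio R = 1/(1−f) ≈ 1.07314.
Loading dose to hit Cmax,ss on first dose: D_load = D_maint·R ≈ 529 × 1.07314 ≈ 567.69 mg.

568 mg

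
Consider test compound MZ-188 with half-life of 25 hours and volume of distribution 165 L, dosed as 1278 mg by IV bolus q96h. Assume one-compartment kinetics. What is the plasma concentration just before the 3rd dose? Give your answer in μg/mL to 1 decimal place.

f = (1/2)^(τ/t½) = (1/2)^(96/25) ≈ 0.0698.
C₀ = D/Vd = 1278/165 ≈ 7.745 μg/mL.
Before the 3rd dose, 2 doses have been given. Superposition: Cmin = C₀·(f + f²).
≈ 7.745 × (0.0698 + 0.0049) ≈ 7.745 × 0.0747 ≈ 0.579 μg/mL.

0.6 μg/mL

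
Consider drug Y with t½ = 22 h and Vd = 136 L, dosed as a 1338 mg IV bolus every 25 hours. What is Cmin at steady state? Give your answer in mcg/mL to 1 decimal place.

8.2 mcg/mL

k = ln2/t½ = ln2/22 ≈ 0.031507 h⁻¹; fraction remaining f = e^(−kτ) = e^(−0.031507×25) ≈ 0.4549.
Each bolus raises the concentration by D/Vd = 1338/136 ≈ 9.838 mcg/mL.
Steady-state trough Cmin,ss = C₀·f/(1−f) ≈ 9.838 × 0.4549/0.5451 ≈ 8.210 mcg/mL.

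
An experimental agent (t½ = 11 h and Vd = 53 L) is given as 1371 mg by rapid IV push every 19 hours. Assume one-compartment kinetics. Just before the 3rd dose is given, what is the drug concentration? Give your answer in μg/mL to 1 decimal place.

f = (1/2)^(τ/t½) = (1/2)^(19/11) ≈ 0.3020.
C₀ = D/Vd = 1371/53 ≈ 25.868 μg/mL.
Before the 3rd dose, 2 doses have been given. Superposition: Cmin = C₀·(f + f²).
≈ 25.868 × (0.3020 + 0.0912) ≈ 25.868 × 0.3932 ≈ 10.171 μg/mL.

10.2 μg/mL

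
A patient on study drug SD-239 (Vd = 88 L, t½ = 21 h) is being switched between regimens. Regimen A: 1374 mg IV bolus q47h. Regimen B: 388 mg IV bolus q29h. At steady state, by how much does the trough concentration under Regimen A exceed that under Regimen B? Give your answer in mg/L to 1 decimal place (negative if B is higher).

Regimen A: f = (1/2)^(47/21) ≈ 0.2120; Cmin,ss = (1374/88)·f/(1−f) ≈ 4.201 mg/L.
Regimen B: f = (1/2)^(29/21) ≈ 0.3840; Cmin,ss = (388/88)·f/(1−f) ≈ 2.749 mg/L.
Difference ≈ 4.201 − 2.749 ≈ 1.452 mg/L.

1.5 mg/L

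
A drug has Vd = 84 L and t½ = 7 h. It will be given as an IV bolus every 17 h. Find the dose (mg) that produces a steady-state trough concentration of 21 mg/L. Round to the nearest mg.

τ/t½ = 17/7 ≈ 2.4286, so f = (1/2)^(17/7) ≈ 0.185749.
Cmin,ss = (D/Vd)·f/(1−f), so D = Cmin,ss·Vd·(1−f)/f.
D = 21 × 84 × (1−f)/f ≈ 21 × 84 × 4.38361 ≈ 7732.69 mg.

7733 mg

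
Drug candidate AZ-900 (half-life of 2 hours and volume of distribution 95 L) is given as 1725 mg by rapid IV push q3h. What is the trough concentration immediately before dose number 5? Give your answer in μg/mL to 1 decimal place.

f = (1/2)^(τ/t½) = (1/2)^(3/2) ≈ 0.3536.
C₀ = D/Vd = 1725/95 ≈ 18.158 μg/mL.
Before the 5th dose, 4 doses have been given. Superposition: Cmin = C₀·(f + f² + … + f^4).
≈ 18.158 × (0.3536 + 0.1250 + 0.0442 + 0.0156) ≈ 18.158 × 0.5384 ≈ 9.776 μg/mL.

9.8 μg/mL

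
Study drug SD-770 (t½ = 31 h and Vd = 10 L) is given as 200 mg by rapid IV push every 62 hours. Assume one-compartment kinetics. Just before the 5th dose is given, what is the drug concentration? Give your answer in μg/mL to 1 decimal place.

6.6 μg/mL

f = (1/2)^(τ/t½) = (1/2)^(62/31) ≈ 0.2500.
C₀ = D/Vd = 200/10 ≈ 20.000 μg/mL.
Before the 5th dose, 4 doses have been given. Superposition: Cmin = C₀·(f + f² + … + f^4).
≈ 20.000 × (0.2500 + 0.0625 + 0.0156 + 0.0039) ≈ 20.000 × 0.3320 ≈ 6.640 μg/mL.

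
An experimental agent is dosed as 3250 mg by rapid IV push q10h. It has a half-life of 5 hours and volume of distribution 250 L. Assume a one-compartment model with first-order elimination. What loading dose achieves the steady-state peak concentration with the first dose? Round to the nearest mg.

4333 mg

f = (1/2)^(10/5) ≈ 0.250000; accumulation ratio R = 1/(1−f) ≈ 1.33333.
Loading dose to hit Cmax,ss on first dose: D_load = D_maint·R ≈ 3250 × 1.33333 ≈ 4333.32 mg.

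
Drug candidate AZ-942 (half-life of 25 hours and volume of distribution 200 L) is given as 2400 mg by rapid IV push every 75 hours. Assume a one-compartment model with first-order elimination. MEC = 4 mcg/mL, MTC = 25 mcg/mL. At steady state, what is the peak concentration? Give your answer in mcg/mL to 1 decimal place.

τ = 75 h = 3 half-lives, so f = (1/2)^3 = 0.125.
At steady state, R = 1/(1 − 0.125) = 8/7.
Single-dose peak C₀ = D/Vd = 2400/200 = 12 mcg/mL.
Steady-state peak Cmax,ss = C₀·R = 12 × 8/7 ≈ 13.714 mcg/mL.
Peak 13.7 mcg/mL vs MTC 25 mcg/mL: below toxic threshold.

13.7 mcg/mL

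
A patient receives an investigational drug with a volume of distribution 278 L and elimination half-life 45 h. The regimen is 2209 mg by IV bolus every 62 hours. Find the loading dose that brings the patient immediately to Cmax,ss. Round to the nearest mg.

3591 mg

f = (1/2)^(62/45) ≈ 0.384811; accumulation ratio R = 1/(1−f) ≈ 1.62552.
Loading dose to hit Cmax,ss on first dose: D_load = D_maint·R ≈ 2209 × 1.62552 ≈ 3590.77 mg.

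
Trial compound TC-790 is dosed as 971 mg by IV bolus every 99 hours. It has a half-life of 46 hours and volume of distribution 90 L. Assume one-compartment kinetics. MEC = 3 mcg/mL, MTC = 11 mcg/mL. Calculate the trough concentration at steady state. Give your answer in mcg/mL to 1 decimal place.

3.1 mcg/mL

τ/t½ = 99/46 ≈ 2.1522, so fraction remaining f = (1/2)^(99/46) ≈ 0.2250.
Accumulation ratio R = 1/(1 − f) ≈ 1/0.7750 ≈ 1.2903.
Each bolus raises the concentration by D/Vd = 971/90 ≈ 10.789 mcg/mL.
Cmax,ss = C₀/(1 − f) ≈ 10.789/0.7750 ≈ 13.921 mcg/mL.
One interval later, Cmin,ss = Cmax,ss·e^(−kτ) ≈ 13.921 × 0.2250 ≈ 3.132 mcg/mL.
Trough 3.1 mcg/mL vs MEC 3 mcg/mL: adequate.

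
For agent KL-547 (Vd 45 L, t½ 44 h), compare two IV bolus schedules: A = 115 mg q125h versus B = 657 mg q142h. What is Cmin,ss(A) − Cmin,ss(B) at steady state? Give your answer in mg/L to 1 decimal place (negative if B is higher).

Regimen A: f = (1/2)^(125/44) ≈ 0.1396; Cmin,ss = (115/45)·f/(1−f) ≈ 0.415 mg/L.
Regimen B: f = (1/2)^(142/44) ≈ 0.1068; Cmin,ss = (657/45)·f/(1−f) ≈ 1.746 mg/L.
Difference ≈ 0.415 − 1.746 ≈ -1.331 mg/L.

-1.3 mg/L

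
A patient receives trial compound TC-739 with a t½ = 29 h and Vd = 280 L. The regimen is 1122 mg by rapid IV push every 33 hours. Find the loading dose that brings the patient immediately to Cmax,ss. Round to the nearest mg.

2056 mg

f = (1/2)^(33/29) ≈ 0.454411; accumulation ratio R = 1/(1−f) ≈ 1.83288.
Loading dose to hit Cmax,ss on first dose: D_load = D_maint·R ≈ 1122 × 1.83288 ≈ 2056.49 mg.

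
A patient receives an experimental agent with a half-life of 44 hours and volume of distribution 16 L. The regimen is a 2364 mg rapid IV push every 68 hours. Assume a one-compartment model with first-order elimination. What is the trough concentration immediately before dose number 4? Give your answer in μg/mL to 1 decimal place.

73.9 μg/mL

f = (1/2)^(τ/t½) = (1/2)^(68/44) ≈ 0.3426.
C₀ = D/Vd = 2364/16 ≈ 147.750 μg/mL.
Before the 4th dose, 3 doses have been given. Superposition: Cmin = C₀·(f + f² + … + f^3).
≈ 147.750 × (0.3426 + 0.1174 + 0.0402) ≈ 147.750 × 0.5002 ≈ 73.905 μg/mL.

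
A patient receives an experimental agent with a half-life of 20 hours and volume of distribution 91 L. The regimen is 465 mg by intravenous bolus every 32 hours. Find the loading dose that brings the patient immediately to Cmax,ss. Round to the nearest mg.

694 mg

f = (1/2)^(32/20) ≈ 0.329877; accumulation ratio R = 1/(1−f) ≈ 1.49226.
Loading dose to hit Cmax,ss on first dose: D_load = D_maint·R ≈ 465 × 1.49226 ≈ 693.90 mg.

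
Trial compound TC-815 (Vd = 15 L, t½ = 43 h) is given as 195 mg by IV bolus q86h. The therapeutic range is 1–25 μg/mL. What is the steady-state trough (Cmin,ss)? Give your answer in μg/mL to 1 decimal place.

4.3 μg/mL

τ = 86 h = 2 half-lives, so f = (1/2)^2 = 0.25.
Accumulation ratio R = 1/(1 − f) = 1/0.75 = 4/3.
Single-dose peak C₀ = D/Vd = 195/15 = 13 μg/mL.
Steady-state peak Cmax,ss = C₀·R = 13 × 4/3 ≈ 17.333 μg/mL.
Steady-state trough Cmin,ss = Cmax,ss·f ≈ 17.333 × 0.25 ≈ 4.333 μg/mL.
Trough 4.3 μg/mL vs MEC 1 μg/mL: adequate.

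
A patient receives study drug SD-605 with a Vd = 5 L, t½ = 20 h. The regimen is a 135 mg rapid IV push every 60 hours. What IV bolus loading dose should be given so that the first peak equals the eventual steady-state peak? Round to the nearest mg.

154 mg

f = (1/2)^(60/20) ≈ 0.125000; accumulation ratio R = 1/(1−f) ≈ 1.14286.
Loading dose to hit Cmax,ss on first dose: D_load = D_maint·R ≈ 135 × 1.14286 ≈ 154.29 mg.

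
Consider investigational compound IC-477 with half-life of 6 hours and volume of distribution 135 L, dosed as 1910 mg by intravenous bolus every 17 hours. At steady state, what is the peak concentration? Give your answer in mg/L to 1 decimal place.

16.5 mg/L

τ/t½ = 17/6 ≈ 2.8333, so fraction remaining f = (1/2)^(17/6) ≈ 0.1403.
At steady state, accumulation factor R = 1/(1 − e^(−kτ)) ≈ 1.1632.
Single-dose peak C₀ = D/Vd = 1910/135 ≈ 14.148 mg/L.
Steady-state peak Cmax,ss = C₀·R ≈ 14.148 × 1.1632 ≈ 16.457 mg/L.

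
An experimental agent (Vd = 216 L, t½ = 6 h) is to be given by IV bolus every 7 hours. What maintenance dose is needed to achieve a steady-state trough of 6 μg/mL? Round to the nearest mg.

1613 mg

τ/t½ = 7/6 ≈ 1.1667, so f = (1/2)^(7/6) ≈ 0.445449.
Cmin,ss = (D/Vd)·f/(1−f), so D = Cmin,ss·Vd·(1−f)/f.
D = 6 × 216 × (1−f)/f ≈ 6 × 216 × 1.24493 ≈ 1613.43 mg.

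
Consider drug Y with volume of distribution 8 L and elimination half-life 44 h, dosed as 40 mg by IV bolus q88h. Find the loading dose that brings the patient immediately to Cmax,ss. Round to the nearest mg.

f = (1/2)^(88/44) ≈ 0.250000; accumulation ratio R = 1/(1−f) ≈ 1.33333.
Loading dose to hit Cmax,ss on first dose: D_load = D_maint·R ≈ 40 × 1.33333 ≈ 53.33 mg.

53 mg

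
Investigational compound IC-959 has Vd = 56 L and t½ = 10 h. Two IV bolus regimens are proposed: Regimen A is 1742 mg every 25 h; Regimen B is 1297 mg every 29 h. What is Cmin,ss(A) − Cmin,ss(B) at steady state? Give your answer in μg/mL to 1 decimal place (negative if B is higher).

Regimen A: f = (1/2)^(25/10) ≈ 0.1768; Cmin,ss = (1742/56)·f/(1−f) ≈ 6.681 μg/mL.
Regimen B: f = (1/2)^(29/10) ≈ 0.1340; Cmin,ss = (1297/56)·f/(1−f) ≈ 3.584 μg/mL.
Difference ≈ 6.681 − 3.584 ≈ 3.097 μg/mL.

3.1 μg/mL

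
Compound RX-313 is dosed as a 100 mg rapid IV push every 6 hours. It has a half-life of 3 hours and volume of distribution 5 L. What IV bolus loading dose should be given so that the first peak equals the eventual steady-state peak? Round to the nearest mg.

f = (1/2)^(6/3) ≈ 0.250000; accumulation ratio R = 1/(1−f) ≈ 1.33333.
Loading dose to hit Cmax,ss on first dose: D_load = D_maint·R ≈ 100 × 1.33333 ≈ 133.33 mg.

133 mg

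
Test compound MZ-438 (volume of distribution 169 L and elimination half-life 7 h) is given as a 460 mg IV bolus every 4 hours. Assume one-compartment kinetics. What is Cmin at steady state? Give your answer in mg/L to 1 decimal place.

Over one 4-h interval, 4/7 ≈ 0.57143 half-lives elapse, leaving f ≈ 0.6730 of each dose.
Each bolus raises the concentration by D/Vd = 460/169 ≈ 2.722 mg/L.
Steady-state trough Cmin,ss = C₀·f/(1−f) ≈ 2.722 × 0.6730/0.3270 ≈ 5.602 mg/L.

5.6 mg/L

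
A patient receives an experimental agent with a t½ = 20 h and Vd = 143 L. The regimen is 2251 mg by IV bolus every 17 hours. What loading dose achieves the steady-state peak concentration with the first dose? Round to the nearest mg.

5056 mg

f = (1/2)^(17/20) ≈ 0.554785; accumulation ratio R = 1/(1−f) ≈ 2.24611.
Loading dose to hit Cmax,ss on first dose: D_load = D_maint·R ≈ 2251 × 2.24611 ≈ 5055.99 mg.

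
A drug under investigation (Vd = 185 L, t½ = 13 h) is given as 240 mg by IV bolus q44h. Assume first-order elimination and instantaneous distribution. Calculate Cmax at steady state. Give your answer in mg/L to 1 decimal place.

1.4 mg/L

Over one 44-h interval, 44/13 ≈ 3.3846 half-lives elapse, leaving f ≈ 0.0957 of each dose.
Accumulation ratio R = 1/(1 − f) ≈ 1/0.9043 ≈ 1.1058.
Single-dose peak C₀ = D/Vd = 240/185 ≈ 1.297 mg/L.
Steady-state peak Cmax,ss = C₀·R ≈ 1.297 × 1.1058 ≈ 1.434 mg/L.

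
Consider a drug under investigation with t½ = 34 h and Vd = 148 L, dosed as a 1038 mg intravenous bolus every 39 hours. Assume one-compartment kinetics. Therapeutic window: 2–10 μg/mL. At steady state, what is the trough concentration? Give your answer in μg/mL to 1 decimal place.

5.8 μg/mL

τ/t½ = 39/34 ≈ 1.1471, so fraction remaining f = (1/2)^(39/34) ≈ 0.4515.
Single-dose peak C₀ = D/Vd = 1038/148 ≈ 7.014 μg/mL.
Steady-state trough Cmin,ss = C₀·f/(1−f) ≈ 7.014 × 0.4515/0.5485 ≈ 5.774 μg/mL.
Trough 5.8 μg/mL vs MEC 2 μg/mL: adequate.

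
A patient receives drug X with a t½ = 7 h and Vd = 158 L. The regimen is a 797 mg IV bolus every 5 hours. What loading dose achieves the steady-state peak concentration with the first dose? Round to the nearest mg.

2041 mg

f = (1/2)^(5/7) ≈ 0.609507; accumulation ratio R = 1/(1−f) ≈ 2.56087.
Loading dose to hit Cmax,ss on first dose: D_load = D_maint·R ≈ 797 × 2.56087 ≈ 2041.01 mg.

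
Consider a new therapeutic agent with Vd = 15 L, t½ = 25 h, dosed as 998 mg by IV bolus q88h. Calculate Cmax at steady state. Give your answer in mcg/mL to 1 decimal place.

72.9 mcg/mL

Over one 88-h interval, 88/25 ≈ 3.52 half-lives elapse, leaving f ≈ 0.0872 of each dose.
Accumulation ratio R = 1/(1 − f) ≈ 1/0.9128 ≈ 1.0955.
Each bolus raises the concentration by D/Vd = 998/15 ≈ 66.533 mcg/mL.
Steady-state peak Cmax,ss = C₀·R ≈ 66.533 × 1.0955 ≈ 72.887 mcg/mL.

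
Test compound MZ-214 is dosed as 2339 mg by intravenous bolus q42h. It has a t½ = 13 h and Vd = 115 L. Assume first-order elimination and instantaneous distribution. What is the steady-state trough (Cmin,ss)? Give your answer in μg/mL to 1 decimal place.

k = ln2/t½ = ln2/13 ≈ 0.053319 h⁻¹; fraction remaining f = e^(−kτ) = e^(−0.053319×42) ≈ 0.1065.
Single-dose peak C₀ = D/Vd = 2339/115 ≈ 20.339 μg/mL.
Steady-state trough Cmin,ss = C₀·f/(1−f) ≈ 20.339 × 0.1065/0.8935 ≈ 2.424 μg/mL.

2.4 μg/mL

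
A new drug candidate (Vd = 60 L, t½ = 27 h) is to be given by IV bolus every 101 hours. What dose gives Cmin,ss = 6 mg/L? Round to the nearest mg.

4453 mg

τ/t½ = 101/27 ≈ 3.7407, so f = (1/2)^(101/27) ≈ 0.074804.
Cmin,ss = (D/Vd)·f/(1−f), so D = Cmin,ss·Vd·(1−f)/f.
D = 6 × 60 × (1−f)/f ≈ 6 × 60 × 12.36827 ≈ 4452.58 mg.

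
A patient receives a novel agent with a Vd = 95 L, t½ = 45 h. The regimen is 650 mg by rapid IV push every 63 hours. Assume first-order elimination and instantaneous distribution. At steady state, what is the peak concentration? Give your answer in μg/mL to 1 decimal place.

11.0 μg/mL

Over one 63-h interval, 63/45 ≈ 1.4 half-lives elapse, leaving f ≈ 0.3789 of each dose.
Accumulation ratio R = 1/(1 − f) ≈ 1/0.6211 ≈ 1.6100.
Each bolus raises the concentration by D/Vd = 650/95 ≈ 6.842 μg/mL.
Steady-state peak Cmax,ss = C₀·R ≈ 6.842 × 1.6100 ≈ 11.016 μg/mL.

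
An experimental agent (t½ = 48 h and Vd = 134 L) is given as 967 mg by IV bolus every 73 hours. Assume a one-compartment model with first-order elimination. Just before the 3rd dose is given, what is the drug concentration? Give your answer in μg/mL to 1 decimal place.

3.4 μg/mL

f = (1/2)^(τ/t½) = (1/2)^(73/48) ≈ 0.3485.
C₀ = D/Vd = 967/134 ≈ 7.216 μg/mL.
Before the 3rd dose, 2 doses have been given. Superposition: Cmin = C₀·(f + f²).
≈ 7.216 × (0.3485 + 0.1215) ≈ 7.216 × 0.4700 ≈ 3.392 μg/mL.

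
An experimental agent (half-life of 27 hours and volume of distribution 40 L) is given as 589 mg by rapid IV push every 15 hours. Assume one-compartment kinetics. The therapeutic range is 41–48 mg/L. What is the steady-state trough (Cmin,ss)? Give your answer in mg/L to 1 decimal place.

31.3 mg/L

k = ln2/t½ = ln2/27 ≈ 0.025672 h⁻¹; fraction remaining f = e^(−kτ) = e^(−0.025672×15) ≈ 0.6804.
At steady state, accumulation factor R = 1/(1 − e^(−kτ)) ≈ 3.1289.
Single-dose peak C₀ = D/Vd = 589/40 ≈ 14.725 mg/L.
Steady-state peak Cmax,ss = C₀·R ≈ 14.725 × 3.1289 ≈ 46.073 mg/L.
Steady-state trough Cmin,ss = Cmax,ss·f ≈ 46.073 × 0.6804 ≈ 31.348 mg/L.
Trough 31.3 mg/L vs MEC 41 mg/L: subtherapeutic.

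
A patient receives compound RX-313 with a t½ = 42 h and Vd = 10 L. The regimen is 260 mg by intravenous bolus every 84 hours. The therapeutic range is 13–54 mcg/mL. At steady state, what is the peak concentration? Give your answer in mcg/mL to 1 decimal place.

The dosing interval is 2 half-lives, so f = 2^(−2) = 0.25.
Accumulation ratio R = 1/(1 − f) = 1/0.75 = 4/3.
Single-dose peak C₀ = D/Vd = 260/10 = 26 mcg/mL.
Steady-state peak Cmax,ss = C₀·R = 26 × 4/3 ≈ 34.667 mcg/mL.
Peak 34.7 mcg/mL vs MTC 54 mcg/mL: below toxic threshold.

34.7 mcg/mL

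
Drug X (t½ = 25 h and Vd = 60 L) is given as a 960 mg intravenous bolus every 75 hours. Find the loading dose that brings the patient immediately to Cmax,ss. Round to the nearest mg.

1097 mg

f = (1/2)^(75/25) ≈ 0.125000; accumulation ratio R = 1/(1−f) ≈ 1.14286.
Loading dose to hit Cmax,ss on first dose: D_load = D_maint·R ≈ 960 × 1.14286 ≈ 1097.15 mg.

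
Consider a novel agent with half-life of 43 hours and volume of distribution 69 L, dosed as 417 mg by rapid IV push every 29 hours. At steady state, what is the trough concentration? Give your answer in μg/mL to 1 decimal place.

k = ln2/t½ = ln2/43 ≈ 0.016120 h⁻¹; fraction remaining f = e^(−kτ) = e^(−0.016120×29) ≈ 0.6266.
At steady state, accumulation factor R = 1/(1 − e^(−kτ)) ≈ 2.6781.
Each bolus raises the concentration by D/Vd = 417/69 ≈ 6.043 μg/mL.
Cmax,ss = C₀/(1 − f) ≈ 6.043/0.3734 ≈ 16.184 μg/mL.
Steady-state trough Cmin,ss = Cmax,ss·f ≈ 16.184 × 0.6266 ≈ 10.141 μg/mL.

10.1 μg/mL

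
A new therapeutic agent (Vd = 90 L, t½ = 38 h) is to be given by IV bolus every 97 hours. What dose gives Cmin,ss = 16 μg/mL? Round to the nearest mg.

7009 mg

τ/t½ = 97/38 ≈ 2.5526, so f = (1/2)^(97/38) ≈ 0.170444.
Cmin,ss = (D/Vd)·f/(1−f), so D = Cmin,ss·Vd·(1−f)/f.
D = 16 × 90 × (1−f)/f ≈ 16 × 90 × 4.86703 ≈ 7008.52 mg.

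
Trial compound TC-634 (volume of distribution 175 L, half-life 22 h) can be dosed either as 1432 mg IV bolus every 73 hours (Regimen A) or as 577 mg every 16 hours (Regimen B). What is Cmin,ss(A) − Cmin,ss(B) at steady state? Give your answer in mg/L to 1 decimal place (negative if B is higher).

Regimen A: f = (1/2)^(73/22) ≈ 0.1003; Cmin,ss = (1432/175)·f/(1−f) ≈ 0.912 mg/L.
Regimen B: f = (1/2)^(16/22) ≈ 0.6040; Cmin,ss = (577/175)·f/(1−f) ≈ 5.029 mg/L.
Difference ≈ 0.912 − 5.029 ≈ -4.117 mg/L.

-4.1 mg/L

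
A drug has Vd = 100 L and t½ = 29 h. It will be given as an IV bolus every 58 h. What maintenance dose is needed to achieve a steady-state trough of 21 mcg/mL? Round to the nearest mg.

τ/t½ = 58/29 ≈ 2, so f = (1/2)^(58/29) ≈ 0.250000.
Cmin,ss = (D/Vd)·f/(1−f), so D = Cmin,ss·Vd·(1−f)/f.
D = 21 × 100 × (1−f)/f ≈ 21 × 100 × 3.00000 ≈ 6300.00 mg.

6300 mg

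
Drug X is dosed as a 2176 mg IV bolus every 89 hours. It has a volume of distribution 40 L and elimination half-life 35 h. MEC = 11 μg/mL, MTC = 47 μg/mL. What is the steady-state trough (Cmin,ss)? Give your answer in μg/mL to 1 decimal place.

11.3 μg/mL

Over one 89-h interval, 89/35 ≈ 2.5429 half-lives elapse, leaving f ≈ 0.1716 of each dose.
At steady state, accumulation factor R = 1/(1 − e^(−kτ)) ≈ 1.2071.
Each bolus raises the concentration by D/Vd = 2176/40 ≈ 54.400 μg/mL.
Cmax,ss = C₀/(1 − f) ≈ 54.400/0.8284 ≈ 65.669 μg/mL.
One interval later, Cmin,ss = Cmax,ss·e^(−kτ) ≈ 65.669 × 0.1716 ≈ 11.269 μg/mL.
Trough 11.3 μg/mL vs MEC 11 μg/mL: adequate.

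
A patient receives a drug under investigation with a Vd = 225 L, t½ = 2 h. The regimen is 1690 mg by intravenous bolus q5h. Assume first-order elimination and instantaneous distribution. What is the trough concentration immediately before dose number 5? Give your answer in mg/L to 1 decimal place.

f = (1/2)^(τ/t½) = (1/2)^(5/2) ≈ 0.1768.
C₀ = D/Vd = 1690/225 ≈ 7.511 mg/L.
Before the 5th dose, 4 doses have been given. Superposition: Cmin = C₀·(f + f² + … + f^4).
≈ 7.511 × (0.1768 + 0.0313 + 0.0055 + 0.0010) ≈ 7.511 × 0.2146 ≈ 1.612 mg/L.

1.6 mg/L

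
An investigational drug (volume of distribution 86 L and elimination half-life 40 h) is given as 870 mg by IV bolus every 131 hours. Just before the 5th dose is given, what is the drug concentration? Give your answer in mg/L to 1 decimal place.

1.2 mg/L

f = (1/2)^(τ/t½) = (1/2)^(131/40) ≈ 0.1033.
C₀ = D/Vd = 870/86 ≈ 10.116 mg/L.
Before the 5th dose, 4 doses have been given. Superposition: Cmin = C₀·(f + f² + … + f^4).
≈ 10.116 × (0.1033 + 0.0107 + 0.0011 + 0.0001) ≈ 10.116 × 0.1152 ≈ 1.165 mg/L.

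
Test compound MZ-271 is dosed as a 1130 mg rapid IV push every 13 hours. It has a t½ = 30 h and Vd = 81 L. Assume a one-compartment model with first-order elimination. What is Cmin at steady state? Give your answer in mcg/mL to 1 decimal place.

39.8 mcg/mL

k = ln2/t½ = ln2/30 ≈ 0.023105 h⁻¹; fraction remaining f = e^(−kτ) = e^(−0.023105×13) ≈ 0.7405.
Each bolus raises the concentration by D/Vd = 1130/81 ≈ 13.951 mcg/mL.
Steady-state trough Cmin,ss = C₀·f/(1−f) ≈ 13.951 × 0.7405/0.2595 ≈ 39.810 mcg/mL.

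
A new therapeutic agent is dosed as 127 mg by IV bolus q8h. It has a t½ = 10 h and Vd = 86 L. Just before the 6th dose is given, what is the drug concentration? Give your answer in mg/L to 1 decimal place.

f = (1/2)^(τ/t½) = (1/2)^(8/10) ≈ 0.5743.
C₀ = D/Vd = 127/86 ≈ 1.477 mg/L.
Before the 6th dose, 5 doses have been given. Superposition: Cmin = C₀·(f + f² + … + f^5).
≈ 1.477 × (0.5743 + 0.3298 + 0.1894 + 0.1088 + 0.0625) ≈ 1.477 × 1.2648 ≈ 1.868 mg/L.

1.9 mg/L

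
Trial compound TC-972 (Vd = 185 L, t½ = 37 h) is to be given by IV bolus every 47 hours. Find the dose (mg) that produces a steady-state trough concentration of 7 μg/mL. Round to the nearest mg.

1829 mg

τ/t½ = 47/37 ≈ 1.2703, so f = (1/2)^(47/37) ≈ 0.414582.
Cmin,ss = (D/Vd)·f/(1−f), so D = Cmin,ss·Vd·(1−f)/f.
D = 7 × 185 × (1−f)/f ≈ 7 × 185 × 1.41207 ≈ 1828.63 mg.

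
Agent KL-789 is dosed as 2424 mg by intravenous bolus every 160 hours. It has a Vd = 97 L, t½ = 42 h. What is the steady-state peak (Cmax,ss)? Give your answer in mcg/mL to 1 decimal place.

26.9 mcg/mL

τ/t½ = 160/42 ≈ 3.8095, so fraction remaining f = (1/2)^(160/42) ≈ 0.0713.
At steady state, accumulation factor R = 1/(1 − e^(−kτ)) ≈ 1.0768.
Each bolus raises the concentration by D/Vd = 2424/97 ≈ 24.990 mcg/mL.
Steady-state peak Cmax,ss = C₀·R ≈ 24.990 × 1.0768 ≈ 26.909 mcg/mL.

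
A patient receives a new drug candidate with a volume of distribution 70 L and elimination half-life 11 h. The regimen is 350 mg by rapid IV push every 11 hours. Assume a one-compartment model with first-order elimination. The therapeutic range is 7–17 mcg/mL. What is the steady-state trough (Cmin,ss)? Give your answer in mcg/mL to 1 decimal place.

5.0 mcg/mL

The dosing interval is 1 half-life, so f = 2^(−1) = 0.5.
Accumulation ratio R = 1/(1 − f) = 1/0.5 = 2/1.
Single-dose peak C₀ = D/Vd = 350/70 = 5 mcg/mL.
Steady-state peak Cmax,ss = C₀·R = 5 × 2/1 ≈ 10.000 mcg/mL.
Steady-state trough Cmin,ss = Cmax,ss·f ≈ 10.000 × 0.5 ≈ 5.000 mcg/mL.
Trough 5.0 mcg/mL vs MEC 7 mcg/mL: subtherapeutic.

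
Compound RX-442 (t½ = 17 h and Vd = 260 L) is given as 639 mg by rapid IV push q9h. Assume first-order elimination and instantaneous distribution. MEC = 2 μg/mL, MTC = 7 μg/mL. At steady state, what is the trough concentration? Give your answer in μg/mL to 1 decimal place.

5.5 μg/mL

Over one 9-h interval, 9/17 ≈ 0.52941 half-lives elapse, leaving f ≈ 0.6928 of each dose.
At steady state, accumulation factor R = 1/(1 − e^(−kτ)) ≈ 3.2552.
Single-dose peak C₀ = D/Vd = 639/260 ≈ 2.458 μg/mL.
Cmax,ss = C₀/(1 − f) ≈ 2.458/0.3072 ≈ 8.001 μg/mL.
Steady-state trough Cmin,ss = Cmax,ss·f ≈ 8.001 × 0.6928 ≈ 5.543 μg/mL.
Trough 5.5 μg/mL vs MEC 2 μg/mL: adequate.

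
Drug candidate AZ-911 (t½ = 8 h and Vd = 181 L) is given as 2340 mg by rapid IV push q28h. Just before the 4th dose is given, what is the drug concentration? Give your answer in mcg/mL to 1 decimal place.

1.3 mcg/mL

f = (1/2)^(τ/t½) = (1/2)^(28/8) ≈ 0.0884.
C₀ = D/Vd = 2340/181 ≈ 12.928 mcg/mL.
Before the 4th dose, 3 doses have been given. Superposition: Cmin = C₀·(f + f² + … + f^3).
≈ 12.928 × (0.0884 + 0.0078 + 0.0007) ≈ 12.928 × 0.0969 ≈ 1.253 mcg/mL.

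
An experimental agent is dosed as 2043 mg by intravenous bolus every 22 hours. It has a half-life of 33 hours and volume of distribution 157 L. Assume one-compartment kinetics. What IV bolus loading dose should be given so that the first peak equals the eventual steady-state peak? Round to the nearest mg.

5521 mg

f = (1/2)^(22/33) ≈ 0.629961; accumulation ratio R = 1/(1−f) ≈ 2.70242.
Loading dose to hit Cmax,ss on first dose: D_load = D_maint·R ≈ 2043 × 2.70242 ≈ 5521.04 mg.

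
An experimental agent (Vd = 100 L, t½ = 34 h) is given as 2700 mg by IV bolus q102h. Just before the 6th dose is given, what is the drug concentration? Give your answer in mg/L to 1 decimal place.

f = (1/2)^(τ/t½) = (1/2)^(102/34) ≈ 0.1250.
C₀ = D/Vd = 2700/100 ≈ 27.000 mg/L.
Before the 6th dose, 5 doses have been given. Superposition: Cmin = C₀·(f + f² + … + f^5).
≈ 27.000 × (0.1250 + 0.0156 + 0.0020 + 0.0002 + 0.0000) ≈ 27.000 × 0.1428 ≈ 3.856 mg/L.

3.9 mg/L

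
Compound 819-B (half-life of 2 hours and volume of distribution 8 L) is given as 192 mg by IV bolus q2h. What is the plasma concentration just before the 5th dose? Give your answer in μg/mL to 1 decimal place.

22.5 μg/mL

f = (1/2)^(τ/t½) = (1/2)^(2/2) ≈ 0.5000.
C₀ = D/Vd = 192/8 ≈ 24.000 μg/mL.
Before the 5th dose, 4 doses have been given. Superposition: Cmin = C₀·(f + f² + … + f^4).
≈ 24.000 × (0.5000 + 0.2500 + 0.1250 + 0.0625) ≈ 24.000 × 0.9375 ≈ 22.500 μg/mL.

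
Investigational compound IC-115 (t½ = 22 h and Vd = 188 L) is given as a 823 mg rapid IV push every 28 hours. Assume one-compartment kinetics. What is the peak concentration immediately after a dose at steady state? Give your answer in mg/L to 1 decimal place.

τ/t½ = 28/22 ≈ 1.2727, so fraction remaining f = (1/2)^(28/22) ≈ 0.4139.
At steady state, accumulation factor R = 1/(1 − e^(−kτ)) ≈ 1.7062.
Single-dose peak C₀ = D/Vd = 823/188 ≈ 4.378 mg/L.
Steady-state peak Cmax,ss = C₀·R ≈ 4.378 × 1.7062 ≈ 7.470 mg/L.

7.5 mg/L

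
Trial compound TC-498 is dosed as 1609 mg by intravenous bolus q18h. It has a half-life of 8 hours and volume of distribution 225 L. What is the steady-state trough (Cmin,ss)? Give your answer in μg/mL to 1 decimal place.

1.9 μg/mL

Over one 18-h interval, 18/8 ≈ 2.25 half-lives elapse, leaving f ≈ 0.2102 of each dose.
At steady state, accumulation factor R = 1/(1 − e^(−kτ)) ≈ 1.2661.
Each bolus raises the concentration by D/Vd = 1609/225 ≈ 7.151 μg/mL.
Steady-state peak Cmax,ss = C₀·R ≈ 7.151 × 1.2661 ≈ 9.054 μg/mL.
One interval later, Cmin,ss = Cmax,ss·e^(−kτ) ≈ 9.054 × 0.2102 ≈ 1.903 μg/mL.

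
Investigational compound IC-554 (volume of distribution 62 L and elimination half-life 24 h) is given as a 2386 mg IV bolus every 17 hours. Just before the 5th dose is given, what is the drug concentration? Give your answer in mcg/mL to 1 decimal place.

f = (1/2)^(τ/t½) = (1/2)^(17/24) ≈ 0.6120.
C₀ = D/Vd = 2386/62 ≈ 38.484 mcg/mL.
Before the 5th dose, 4 doses have been given. Superposition: Cmin = C₀·(f + f² + … + f^4).
≈ 38.484 × (0.6120 + 0.3745 + 0.2292 + 0.1403) ≈ 38.484 × 1.3560 ≈ 52.184 mcg/mL.

52.2 mcg/mL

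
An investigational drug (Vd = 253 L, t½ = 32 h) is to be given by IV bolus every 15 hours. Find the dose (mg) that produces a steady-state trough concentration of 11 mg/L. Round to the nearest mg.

1068 mg

τ/t½ = 15/32 ≈ 0.46875, so f = (1/2)^(15/32) ≈ 0.722590.
Cmin,ss = (D/Vd)·f/(1−f), so D = Cmin,ss·Vd·(1−f)/f.
D = 11 × 253 × (1−f)/f ≈ 11 × 253 × 0.38391 ≈ 1068.42 mg.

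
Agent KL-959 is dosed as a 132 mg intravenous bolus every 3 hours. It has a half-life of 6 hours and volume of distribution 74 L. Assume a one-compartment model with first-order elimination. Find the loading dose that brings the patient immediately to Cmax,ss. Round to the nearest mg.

451 mg

f = (1/2)^(3/6) ≈ 0.707107; accumulation ratio R = 1/(1−f) ≈ 3.41422.
Loading dose to hit Cmax,ss on first dose: D_load = D_maint·R ≈ 132 × 3.41422 ≈ 450.68 mg.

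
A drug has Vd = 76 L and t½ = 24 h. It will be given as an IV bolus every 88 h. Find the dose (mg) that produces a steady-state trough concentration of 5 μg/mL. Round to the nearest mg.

τ/t½ = 88/24 ≈ 3.6667, so f = (1/2)^(88/24) ≈ 0.078745.
Cmin,ss = (D/Vd)·f/(1−f), so D = Cmin,ss·Vd·(1−f)/f.
D = 5 × 76 × (1−f)/f ≈ 5 × 76 × 11.69922 ≈ 4445.70 mg.

4446 mg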